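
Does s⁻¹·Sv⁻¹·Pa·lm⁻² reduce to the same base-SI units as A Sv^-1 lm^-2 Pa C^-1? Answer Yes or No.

Left side:
  Sv = J/kg (equivalent dose = energy per mass),
      = m²·s⁻².
  So Sv⁻¹ = m⁻²·s².
  Pa = N/m² (pressure = force per area),
      = kg·m⁻¹·s⁻².
  lm = cd·sr = cd (luminous flux; sr is dimensionless).
  So lm⁻² = cd⁻².
  Combining: s⁻¹·Sv⁻¹·Pa·lm⁻² = s⁻¹ · (m⁻²·s²) · (kg·m⁻¹·s⁻²) · cd⁻² = kg·m⁻³·s⁻¹·cd⁻².
Right side:
  Sv = m²·s⁻².
  So Sv⁻¹ = m⁻²·s².
  lm = cd.
  So lm⁻² = cd⁻².
  Pa = kg·m⁻¹·s⁻².
  C = s·A.
  So C⁻¹ = s⁻¹·A⁻¹.
  Combining: A·Sv⁻¹·lm⁻²·Pa·C⁻¹ = A · (m⁻²·s²) · cd⁻² · (kg·m⁻¹·s⁻²) · (s⁻¹·A⁻¹) = kg·m⁻³·s⁻¹·cd⁻².
Both reduce to kg·m⁻³·s⁻¹·cd⁻².

Yes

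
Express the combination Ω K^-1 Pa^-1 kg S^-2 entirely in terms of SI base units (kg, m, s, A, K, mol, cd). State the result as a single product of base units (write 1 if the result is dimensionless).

Ω = V/A (resistance = voltage per current),
    = kg·m²·s⁻³·A⁻².
Pa = N/m² (pressure = force per area),
    = kg·m⁻¹·s⁻².
So Pa⁻¹ = kg⁻¹·m·s².
S = 1/Ω (conductance is reciprocal resistance),
    = kg⁻¹·m⁻²·s³·A².
So S⁻² = kg²·m⁴·s⁻⁶·A⁻⁴.
Combining: Ω·K⁻¹·Pa⁻¹·kg·S⁻² = (kg·m²·s⁻³·A⁻²) · K⁻¹ · (kg⁻¹·m·s²) · kg · (kg²·m⁴·s⁻⁶·A⁻⁴) = kg³·m⁷·s⁻⁷·A⁻⁶·K⁻¹.

kg³·m⁷·s⁻⁷·A⁻⁶·K⁻¹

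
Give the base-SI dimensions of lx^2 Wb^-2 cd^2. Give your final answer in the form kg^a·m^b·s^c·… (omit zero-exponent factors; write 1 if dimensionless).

lx = lm/m² (illuminance = luminous flux per area),
    = m⁻²·cd.
So lx² = m⁻⁴·cd².
Wb = V·s (flux: a volt is a weber per second),
    = kg·m²·s⁻²·A⁻¹.
So Wb⁻² = kg⁻²·m⁻⁴·s⁴·A².
Combining: lx²·Wb⁻²·cd² = (m⁻⁴·cd²) · (kg⁻²·m⁻⁴·s⁴·A²) · cd² = kg⁻²·m⁻⁸·s⁴·A²·cd⁴.

kg⁻²·m⁻⁸·s⁴·A²·cd⁴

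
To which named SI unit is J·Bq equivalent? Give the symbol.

W

J = kg·m²·s⁻².
Bq = s⁻¹.
Combining: J·Bq = (kg·m²·s⁻²) · s⁻¹ = kg·m²·s⁻³.
kg·m²·s⁻³ is the base-SI form of the watt.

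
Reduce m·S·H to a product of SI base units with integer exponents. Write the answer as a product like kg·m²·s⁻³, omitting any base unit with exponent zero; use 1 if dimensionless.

m·s

S = 1/Ω (conductance is reciprocal resistance),
    = kg⁻¹·m⁻²·s³·A².
H = Wb/A (inductance = flux per current),
    = kg·m²·s⁻²·A⁻².
Combining: m·S·H = m · (kg⁻¹·m⁻²·s³·A²) · (kg·m²·s⁻²·A⁻²) = m·s.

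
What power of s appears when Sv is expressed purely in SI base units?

Sv = m²·s⁻².
The exponent of s is -2.

-2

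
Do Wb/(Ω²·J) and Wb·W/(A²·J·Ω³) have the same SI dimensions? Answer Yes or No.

Yes

Left side:
  Ω = kg·m²·s⁻³·A⁻².
  So Ω⁻² = kg⁻²·m⁻⁴·s⁶·A⁴.
  Wb = kg·m²·s⁻²·A⁻¹.
  J = kg·m²·s⁻².
  So J⁻¹ = kg⁻¹·m⁻²·s².
  Combining: Ω⁻²·Wb·J⁻¹ = (kg⁻²·m⁻⁴·s⁶·A⁴) · (kg·m²·s⁻²·A⁻¹) · (kg⁻¹·m⁻²·s²) = kg⁻²·m⁻⁴·s⁶·A³.
Right side:
  Wb = V·s (flux: a volt is a weber per second),
      = kg·m²·s⁻²·A⁻¹.
  J = N·m (work = force × distance),
      = kg·m²·s⁻².
  So J⁻¹ = kg⁻¹·m⁻²·s².
  Ω = V/A (resistance = voltage per current),
      = kg·m²·s⁻³·A⁻².
  So Ω⁻³ = kg⁻³·m⁻⁶·s⁹·A⁶.
  W = J/s (power = energy per time),
      = kg·m²·s⁻³.
  Combining: A⁻²·Wb·J⁻¹·Ω⁻³·W = A⁻² · (kg·m²·s⁻²·A⁻¹) · (kg⁻¹·m⁻²·s²) · (kg⁻³·m⁻⁶·s⁹·A⁶) · (kg·m²·s⁻³) = kg⁻²·m⁻⁴·s⁶·A³.
Both reduce to kg⁻²·m⁻⁴·s⁶·A³.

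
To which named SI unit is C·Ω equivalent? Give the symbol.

Wb

C = A·s = s·A (charge = current × time).
Ω = V/A (resistance = voltage per current),
    = kg·m²·s⁻³·A⁻².
Combining: C·Ω = (s·A) · (kg·m²·s⁻³·A⁻²) = kg·m²·s⁻²·A⁻¹.
kg·m²·s⁻²·A⁻¹ is the base-SI form of the weber.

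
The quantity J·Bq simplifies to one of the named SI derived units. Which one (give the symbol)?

J = kg·m²·s⁻².
Bq = s⁻¹.
Combining: J·Bq = (kg·m²·s⁻²) · s⁻¹ = kg·m²·s⁻³.
kg·m²·s⁻³ is the base-SI form of the watt.

W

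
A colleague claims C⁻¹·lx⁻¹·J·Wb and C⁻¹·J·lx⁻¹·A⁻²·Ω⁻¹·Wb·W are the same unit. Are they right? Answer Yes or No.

Yes

Left side:
  C = A·s = s·A (charge = current × time).
  So C⁻¹ = s⁻¹·A⁻¹.
  lx = lm/m² (illuminance = luminous flux per area),
      = m⁻²·cd.
  So lx⁻¹ = m²·cd⁻¹.
  J = N·m (work = force × distance),
      = kg·m²·s⁻².
  Wb = V·s (flux: a volt is a weber per second),
      = kg·m²·s⁻²·A⁻¹.
  Combining: C⁻¹·lx⁻¹·J·Wb = (s⁻¹·A⁻¹) · (m²·cd⁻¹) · (kg·m²·s⁻²) · (kg·m²·s⁻²·A⁻¹) = kg²·m⁶·s⁻⁵·A⁻²·cd⁻¹.
Right side:
  C = A·s = s·A (charge = current × time).
  So C⁻¹ = s⁻¹·A⁻¹.
  J = N·m (work = force × distance),
      = kg·m²·s⁻².
  lx = lm/m² (illuminance = luminous flux per area),
      = m⁻²·cd.
  So lx⁻¹ = m²·cd⁻¹.
  Ω = V/A (resistance = voltage per current),
      = kg·m²·s⁻³·A⁻².
  So Ω⁻¹ = kg⁻¹·m⁻²·s³·A².
  Wb = V·s (flux: a volt is a weber per second),
      = kg·m²·s⁻²·A⁻¹.
  W = J/s (power = energy per time),
      = kg·m²·s⁻³.
  Combining: C⁻¹·J·lx⁻¹·A⁻²·Ω⁻¹·Wb·W = (s⁻¹·A⁻¹) · (kg·m²·s⁻²) · (m²·cd⁻¹) · A⁻² · (kg⁻¹·m⁻²·s³·A²) · (kg·m²·s⁻²·A⁻¹) · (kg·m²·s⁻³) = kg²·m⁶·s⁻⁵·A⁻²·cd⁻¹.
Both reduce to kg²·m⁶·s⁻⁵·A⁻²·cd⁻¹.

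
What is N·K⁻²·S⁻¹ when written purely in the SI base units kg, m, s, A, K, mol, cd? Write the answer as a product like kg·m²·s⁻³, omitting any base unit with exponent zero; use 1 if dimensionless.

N = kg·m·s⁻².
S = kg⁻¹·m⁻²·s³·A².
So S⁻¹ = kg·m²·s⁻³·A⁻².
Combining: N·K⁻²·S⁻¹ = (kg·m·s⁻²) · K⁻² · (kg·m²·s⁻³·A⁻²) = kg²·m³·s⁻⁵·A⁻²·K⁻².

kg²·m³·s⁻⁵·A⁻²·K⁻²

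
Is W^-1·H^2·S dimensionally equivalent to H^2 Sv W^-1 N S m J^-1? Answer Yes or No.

No

Left side:
  W = kg·m²·s⁻³.
  So W⁻¹ = kg⁻¹·m⁻²·s³.
  H = kg·m²·s⁻²·A⁻².
  So H² = kg²·m⁴·s⁻⁴·A⁻⁴.
  S = kg⁻¹·m⁻²·s³·A².
  Combining: W⁻¹·H²·S = (kg⁻¹·m⁻²·s³) · (kg²·m⁴·s⁻⁴·A⁻⁴) · (kg⁻¹·m⁻²·s³·A²) = s²·A⁻².
Right side:
  H = kg·m²·s⁻²·A⁻².
  So H² = kg²·m⁴·s⁻⁴·A⁻⁴.
  Sv = m²·s⁻².
  W = kg·m²·s⁻³.
  So W⁻¹ = kg⁻¹·m⁻²·s³.
  N = kg·m·s⁻².
  S = kg⁻¹·m⁻²·s³·A².
  J = kg·m²·s⁻².
  So J⁻¹ = kg⁻¹·m⁻²·s².
  Combining: H²·Sv·W⁻¹·N·S·m·J⁻¹ = (kg²·m⁴·s⁻⁴·A⁻⁴) · (m²·s⁻²) · (kg⁻¹·m⁻²·s³) · (kg·m·s⁻²) · (kg⁻¹·m⁻²·s³·A²) · m · (kg⁻¹·m⁻²·s²) = m²·A⁻².
Left is s²·A⁻²; right is m²·A⁻² — different.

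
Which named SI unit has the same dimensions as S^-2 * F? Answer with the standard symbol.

S = 1/Ω (conductance is reciprocal resistance),
    = kg⁻¹·m⁻²·s³·A².
So S⁻² = kg²·m⁴·s⁻⁶·A⁻⁴.
F = C/V (capacitance = charge per voltage),
    = A·s/(kg·m²·s⁻³·A⁻¹) (substituting C and V),
    = kg⁻¹·m⁻²·s⁴·A².
Combining: S⁻²·F = (kg²·m⁴·s⁻⁶·A⁻⁴) · (kg⁻¹·m⁻²·s⁴·A²) = kg·m²·s⁻²·A⁻².
kg·m²·s⁻²·A⁻² is the base-SI form of the henry.

H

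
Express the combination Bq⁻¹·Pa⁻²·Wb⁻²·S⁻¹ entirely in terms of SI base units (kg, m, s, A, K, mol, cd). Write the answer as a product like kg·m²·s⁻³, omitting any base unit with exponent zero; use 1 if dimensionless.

kg⁻³·s⁶

Bq = 1/s = s⁻¹ (activity is decays per second).
So Bq⁻¹ = s.
Pa = N/m² (pressure = force per area),
    = kg·m⁻¹·s⁻².
So Pa⁻² = kg⁻²·m²·s⁴.
Wb = V·s (flux: a volt is a weber per second),
    = kg·m²·s⁻²·A⁻¹.
So Wb⁻² = kg⁻²·m⁻⁴·s⁴·A².
S = 1/Ω (conductance is reciprocal resistance),
    = kg⁻¹·m⁻²·s³·A².
So S⁻¹ = kg·m²·s⁻³·A⁻².
Combining: Bq⁻¹·Pa⁻²·Wb⁻²·S⁻¹ = s · (kg⁻²·m²·s⁴) · (kg⁻²·m⁻⁴·s⁴·A²) · (kg·m²·s⁻³·A⁻²) = kg⁻³·s⁶.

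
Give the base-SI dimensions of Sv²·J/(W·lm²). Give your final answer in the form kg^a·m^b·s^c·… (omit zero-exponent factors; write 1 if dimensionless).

m⁴·s⁻³·cd⁻²

W = kg·m²·s⁻³.
So W⁻¹ = kg⁻¹·m⁻²·s³.
Sv = m²·s⁻².
So Sv² = m⁴·s⁻⁴.
lm = cd.
So lm⁻² = cd⁻².
J = kg·m²·s⁻².
Combining: W⁻¹·Sv²·lm⁻²·J = (kg⁻¹·m⁻²·s³) · (m⁴·s⁻⁴) · cd⁻² · (kg·m²·s⁻²) = m⁴·s⁻³·cd⁻².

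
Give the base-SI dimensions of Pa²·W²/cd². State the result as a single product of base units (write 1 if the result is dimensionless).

Pa = kg·m⁻¹·s⁻².
So Pa² = kg²·m⁻²·s⁻⁴.
W = kg·m²·s⁻³.
So W² = kg²·m⁴·s⁻⁶.
Combining: Pa²·W²·cd⁻² = (kg²·m⁻²·s⁻⁴) · (kg²·m⁴·s⁻⁶) · cd⁻² = kg⁴·m²·s⁻¹⁰·cd⁻².

kg⁴·m²·s⁻¹⁰·cd⁻²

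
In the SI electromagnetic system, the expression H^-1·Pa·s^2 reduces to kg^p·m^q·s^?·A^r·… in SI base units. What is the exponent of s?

H = Wb/A (inductance = flux per current),
    = kg·m²·s⁻²·A⁻².
So H⁻¹ = kg⁻¹·m⁻²·s²·A².
Pa = N/m² (pressure = force per area),
    = kg·m⁻¹·s⁻².
Combining: H⁻¹·Pa·s² = (kg⁻¹·m⁻²·s²·A²) · (kg·m⁻¹·s⁻²) · s² = m⁻³·s²·A².
The exponent of s is 2.

2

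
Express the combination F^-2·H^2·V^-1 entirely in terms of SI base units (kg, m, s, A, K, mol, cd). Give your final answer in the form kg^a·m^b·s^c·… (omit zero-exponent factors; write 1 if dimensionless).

kg³·m⁶·s⁻⁹·A⁻⁷

F = C/V (capacitance = charge per voltage),
    = A·s/(kg·m²·s⁻³·A⁻¹) (substituting C and V),
    = kg⁻¹·m⁻²·s⁴·A².
So F⁻² = kg²·m⁴·s⁻⁸·A⁻⁴.
H = Wb/A (inductance = flux per current),
    = kg·m²·s⁻²·A⁻².
So H² = kg²·m⁴·s⁻⁴·A⁻⁴.
V = W/A (potential = power per current),
    = kg·m²·s⁻³·A⁻¹.
So V⁻¹ = kg⁻¹·m⁻²·s³·A.
Combining: F⁻²·H²·V⁻¹ = (kg²·m⁴·s⁻⁸·A⁻⁴) · (kg²·m⁴·s⁻⁴·A⁻⁴) · (kg⁻¹·m⁻²·s³·A) = kg³·m⁶·s⁻⁹·A⁻⁷.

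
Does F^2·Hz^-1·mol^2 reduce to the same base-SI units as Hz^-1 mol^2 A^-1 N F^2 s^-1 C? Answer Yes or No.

No

Left side:
  F = kg⁻¹·m⁻²·s⁴·A².
  So F² = kg⁻²·m⁻⁴·s⁸·A⁴.
  Hz = s⁻¹.
  So Hz⁻¹ = s.
  Combining: F²·Hz⁻¹·mol² = (kg⁻²·m⁻⁴·s⁸·A⁴) · s · mol² = kg⁻²·m⁻⁴·s⁹·A⁴·mol².
Right side:
  Hz = s⁻¹.
  So Hz⁻¹ = s.
  N = kg·m·s⁻².
  F = kg⁻¹·m⁻²·s⁴·A².
  So F² = kg⁻²·m⁻⁴·s⁸·A⁴.
  C = s·A.
  Combining: Hz⁻¹·mol²·A⁻¹·N·F²·s⁻¹·C = s · mol² · A⁻¹ · (kg·m·s⁻²) · (kg⁻²·m⁻⁴·s⁸·A⁴) · s⁻¹ · (s·A) = kg⁻¹·m⁻³·s⁷·A⁴·mol².
Left is kg⁻²·m⁻⁴·s⁹·A⁴·mol²; right is kg⁻¹·m⁻³·s⁷·A⁴·mol² — different.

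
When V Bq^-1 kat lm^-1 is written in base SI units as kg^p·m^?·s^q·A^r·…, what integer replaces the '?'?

V = kg·m²·s⁻³·A⁻¹.
Bq = s⁻¹.
So Bq⁻¹ = s.
kat = s⁻¹·mol.
lm = cd.
So lm⁻¹ = cd⁻¹.
Combining: V·Bq⁻¹·kat·lm⁻¹ = (kg·m²·s⁻³·A⁻¹) · s · (s⁻¹·mol) · cd⁻¹ = kg·m²·s⁻³·A⁻¹·mol·cd⁻¹.
The exponent of m is 2.

2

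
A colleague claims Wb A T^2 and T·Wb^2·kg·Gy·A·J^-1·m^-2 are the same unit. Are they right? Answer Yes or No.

Yes

Left side:
  Wb = kg·m²·s⁻²·A⁻¹.
  T = kg·s⁻²·A⁻¹.
  So T² = kg²·s⁻⁴·A⁻².
  Combining: Wb·A·T² = (kg·m²·s⁻²·A⁻¹) · A · (kg²·s⁻⁴·A⁻²) = kg³·m²·s⁻⁶·A⁻².
Right side:
  T = Wb/m² (flux density = flux per area),
      = kg·s⁻²·A⁻¹.
  Wb = V·s (flux: a volt is a weber per second),
      = kg·m²·s⁻²·A⁻¹.
  So Wb² = kg²·m⁴·s⁻⁴·A⁻².
  Gy = J/kg (absorbed dose = energy per mass),
      = m²·s⁻².
  J = N·m (work = force × distance),
      = kg·m²·s⁻².
  So J⁻¹ = kg⁻¹·m⁻²·s².
  Combining: T·Wb²·kg·Gy·A·J⁻¹·m⁻² = (kg·s⁻²·A⁻¹) · (kg²·m⁴·s⁻⁴·A⁻²) · kg · (m²·s⁻²) · A · (kg⁻¹·m⁻²·s²) · m⁻² = kg³·m²·s⁻⁶·A⁻².
Both reduce to kg³·m²·s⁻⁶·A⁻².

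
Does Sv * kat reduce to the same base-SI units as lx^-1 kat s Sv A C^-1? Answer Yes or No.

No

Left side:
  Sv = J/kg (equivalent dose = energy per mass),
      = m²·s⁻².
  kat = mol/s = s⁻¹·mol (catalytic activity).
  Combining: Sv·kat = (m²·s⁻²) · (s⁻¹·mol) = m²·s⁻³·mol.
Right side:
  lx = lm/m² (illuminance = luminous flux per area),
      = m⁻²·cd.
  So lx⁻¹ = m²·cd⁻¹.
  kat = mol/s = s⁻¹·mol (catalytic activity).
  Sv = J/kg (equivalent dose = energy per mass),
      = m²·s⁻².
  C = A·s = s·A (charge = current × time).
  So C⁻¹ = s⁻¹·A⁻¹.
  Combining: lx⁻¹·kat·s·Sv·A·C⁻¹ = (m²·cd⁻¹) · (s⁻¹·mol) · s · (m²·s⁻²) · A · (s⁻¹·A⁻¹) = m⁴·s⁻³·mol·cd⁻¹.
Left is m²·s⁻³·mol; right is m⁴·s⁻³·mol·cd⁻¹ — different.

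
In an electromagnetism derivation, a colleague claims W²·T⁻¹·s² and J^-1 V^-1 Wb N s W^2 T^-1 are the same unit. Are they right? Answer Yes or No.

Left side:
  W = kg·m²·s⁻³.
  So W² = kg²·m⁴·s⁻⁶.
  T = kg·s⁻²·A⁻¹.
  So T⁻¹ = kg⁻¹·s²·A.
  Combining: W²·T⁻¹·s² = (kg²·m⁴·s⁻⁶) · (kg⁻¹·s²·A) · s² = kg·m⁴·s⁻²·A.
Right side:
  J = N·m (work = force × distance),
      = kg·m²·s⁻².
  So J⁻¹ = kg⁻¹·m⁻²·s².
  V = W/A (potential = power per current),
      = kg·m²·s⁻³·A⁻¹.
  So V⁻¹ = kg⁻¹·m⁻²·s³·A.
  Wb = V·s (flux: a volt is a weber per second),
      = kg·m²·s⁻²·A⁻¹.
  N = kg·m/s² = kg·m·s⁻² (force = mass × acceleration).
  W = J/s (power = energy per time),
      = kg·m²·s⁻³.
  So W² = kg²·m⁴·s⁻⁶.
  T = Wb/m² (flux density = flux per area),
      = kg·s⁻²·A⁻¹.
  So T⁻¹ = kg⁻¹·s²·A.
  Combining: J⁻¹·V⁻¹·Wb·N·s·W²·T⁻¹ = (kg⁻¹·m⁻²·s²) · (kg⁻¹·m⁻²·s³·A) · (kg·m²·s⁻²·A⁻¹) · (kg·m·s⁻²) · s · (kg²·m⁴·s⁻⁶) · (kg⁻¹·s²·A) = kg·m³·s⁻²·A.
Left is kg·m⁴·s⁻²·A; right is kg·m³·s⁻²·A — different.

No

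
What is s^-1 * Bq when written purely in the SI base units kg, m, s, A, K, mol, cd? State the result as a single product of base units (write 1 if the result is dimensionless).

s⁻²

Bq = 1/s = s⁻¹ (activity is decays per second).
Combining: s⁻¹·Bq = s⁻¹ · s⁻¹ = s⁻².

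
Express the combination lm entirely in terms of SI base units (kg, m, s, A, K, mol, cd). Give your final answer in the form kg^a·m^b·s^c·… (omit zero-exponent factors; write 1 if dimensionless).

lm = cd·sr = cd (luminous flux; sr is dimensionless).

cd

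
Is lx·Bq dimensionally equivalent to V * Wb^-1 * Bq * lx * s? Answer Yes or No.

Yes

Left side:
  lx = lm/m² (illuminance = luminous flux per area),
      = m⁻²·cd.
  Bq = 1/s = s⁻¹ (activity is decays per second).
  Combining: lx·Bq = (m⁻²·cd) · s⁻¹ = m⁻²·s⁻¹·cd.
Right side:
  V = W/A (potential = power per current),
      = kg·m²·s⁻³·A⁻¹.
  Wb = V·s (flux: a volt is a weber per second),
      = kg·m²·s⁻²·A⁻¹.
  So Wb⁻¹ = kg⁻¹·m⁻²·s²·A.
  Bq = 1/s = s⁻¹ (activity is decays per second).
  lx = lm/m² (illuminance = luminous flux per area),
      = m⁻²·cd.
  Combining: V·Wb⁻¹·Bq·lx·s = (kg·m²·s⁻³·A⁻¹) · (kg⁻¹·m⁻²·s²·A) · s⁻¹ · (m⁻²·cd) · s = m⁻²·s⁻¹·cd.
Both reduce to m⁻²·s⁻¹·cd.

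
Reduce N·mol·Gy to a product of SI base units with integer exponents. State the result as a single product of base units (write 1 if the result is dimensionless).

kg·m³·s⁻⁴·mol

N = kg·m·s⁻².
Gy = m²·s⁻².
Combining: N·mol·Gy = (kg·m·s⁻²) · mol · (m²·s⁻²) = kg·m³·s⁻⁴·mol.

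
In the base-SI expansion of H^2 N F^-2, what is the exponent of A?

-8

H = Wb/A (inductance = flux per current),
    = kg·m²·s⁻²·A⁻².
So H² = kg²·m⁴·s⁻⁴·A⁻⁴.
N = kg·m/s² = kg·m·s⁻² (force = mass × acceleration).
F = C/V (capacitance = charge per voltage),
    = A·s/(kg·m²·s⁻³·A⁻¹) (substituting C and V),
    = kg⁻¹·m⁻²·s⁴·A².
So F⁻² = kg²·m⁴·s⁻⁸·A⁻⁴.
Combining: H²·N·F⁻² = (kg²·m⁴·s⁻⁴·A⁻⁴) · (kg·m·s⁻²) · (kg²·m⁴·s⁻⁸·A⁻⁴) = kg⁵·m⁹·s⁻¹⁴·A⁻⁸.
The exponent of A is -8.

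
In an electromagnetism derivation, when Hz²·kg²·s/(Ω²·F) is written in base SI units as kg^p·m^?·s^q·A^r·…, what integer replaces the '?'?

Hz = 1/s = s⁻¹ (frequency is cycles per second).
So Hz² = s⁻².
Ω = V/A (resistance = voltage per current),
    = kg·m²·s⁻³·A⁻².
So Ω⁻² = kg⁻²·m⁻⁴·s⁶·A⁴.
F = C/V (capacitance = charge per voltage),
    = A·s/(kg·m²·s⁻³·A⁻¹) (substituting C and V),
    = kg⁻¹·m⁻²·s⁴·A².
So F⁻¹ = kg·m²·s⁻⁴·A⁻².
Combining: Hz²·Ω⁻²·F⁻¹·kg²·s = s⁻² · (kg⁻²·m⁻⁴·s⁶·A⁴) · (kg·m²·s⁻⁴·A⁻²) · kg² · s = kg·m⁻²·s·A².
The exponent of m is -2.

-2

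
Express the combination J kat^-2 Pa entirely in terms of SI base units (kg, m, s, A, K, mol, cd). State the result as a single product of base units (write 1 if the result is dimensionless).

J = N·m (work = force × distance),
    = kg·m²·s⁻².
kat = mol/s = s⁻¹·mol (catalytic activity).
So kat⁻² = s²·mol⁻².
Pa = N/m² (pressure = force per area),
    = kg·m⁻¹·s⁻².
Combining: J·kat⁻²·Pa = (kg·m²·s⁻²) · (s²·mol⁻²) · (kg·m⁻¹·s⁻²) = kg²·m·s⁻²·mol⁻².

kg²·m·s⁻²·mol⁻²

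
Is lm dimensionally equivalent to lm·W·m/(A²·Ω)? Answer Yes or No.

No

Left side:
  lm = cd·sr = cd (luminous flux; sr is dimensionless).
Right side:
  lm = cd.
  W = kg·m²·s⁻³.
  Ω = kg·m²·s⁻³·A⁻².
  So Ω⁻¹ = kg⁻¹·m⁻²·s³·A².
  Combining: A⁻²·lm·W·m·Ω⁻¹ = A⁻² · cd · (kg·m²·s⁻³) · m · (kg⁻¹·m⁻²·s³·A²) = m·cd.
Left is cd; right is m·cd — different.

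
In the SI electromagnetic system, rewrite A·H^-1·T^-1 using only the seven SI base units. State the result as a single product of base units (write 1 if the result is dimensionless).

H = Wb/A (inductance = flux per current),
    = kg·m²·s⁻²·A⁻².
So H⁻¹ = kg⁻¹·m⁻²·s²·A².
T = Wb/m² (flux density = flux per area),
    = kg·s⁻²·A⁻¹.
So T⁻¹ = kg⁻¹·s²·A.
Combining: A·H⁻¹·T⁻¹ = A · (kg⁻¹·m⁻²·s²·A²) · (kg⁻¹·s²·A) = kg⁻²·m⁻²·s⁴·A⁴.

kg⁻²·m⁻²·s⁴·A⁴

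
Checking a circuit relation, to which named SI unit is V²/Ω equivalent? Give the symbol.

W

Ω = kg·m²·s⁻³·A⁻².
So Ω⁻¹ = kg⁻¹·m⁻²·s³·A².
V = kg·m²·s⁻³·A⁻¹.
So V² = kg²·m⁴·s⁻⁶·A⁻².
Combining: Ω⁻¹·V² = (kg⁻¹·m⁻²·s³·A²) · (kg²·m⁴·s⁻⁶·A⁻²) = kg·m²·s⁻³.
kg·m²·s⁻³ is the base-SI form of the watt.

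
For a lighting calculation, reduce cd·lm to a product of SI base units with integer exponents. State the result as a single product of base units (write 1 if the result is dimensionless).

cd²

lm = cd·sr = cd (luminous flux; sr is dimensionless).
Combining: cd·lm = cd · cd = cd².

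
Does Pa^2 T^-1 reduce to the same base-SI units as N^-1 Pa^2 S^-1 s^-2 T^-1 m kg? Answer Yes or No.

Left side:
  Pa = N/m² (pressure = force per area),
      = kg·m⁻¹·s⁻².
  So Pa² = kg²·m⁻²·s⁻⁴.
  T = Wb/m² (flux density = flux per area),
      = kg·s⁻²·A⁻¹.
  So T⁻¹ = kg⁻¹·s²·A.
  Combining: Pa²·T⁻¹ = (kg²·m⁻²·s⁻⁴) · (kg⁻¹·s²·A) = kg·m⁻²·s⁻²·A.
Right side:
  N = kg·m·s⁻².
  So N⁻¹ = kg⁻¹·m⁻¹·s².
  Pa = kg·m⁻¹·s⁻².
  So Pa² = kg²·m⁻²·s⁻⁴.
  S = kg⁻¹·m⁻²·s³·A².
  So S⁻¹ = kg·m²·s⁻³·A⁻².
  T = kg·s⁻²·A⁻¹.
  So T⁻¹ = kg⁻¹·s²·A.
  Combining: N⁻¹·Pa²·S⁻¹·s⁻²·T⁻¹·m·kg = (kg⁻¹·m⁻¹·s²) · (kg²·m⁻²·s⁻⁴) · (kg·m²·s⁻³·A⁻²) · s⁻² · (kg⁻¹·s²·A) · m · kg = kg²·s⁻⁵·A⁻¹.
Left is kg·m⁻²·s⁻²·A; right is kg²·s⁻⁵·A⁻¹ — different.

No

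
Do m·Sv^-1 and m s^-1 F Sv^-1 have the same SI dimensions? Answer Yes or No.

No

Left side:
  Sv = J/kg (equivalent dose = energy per mass),
      = m²·s⁻².
  So Sv⁻¹ = m⁻²·s².
  Combining: m·Sv⁻¹ = m · (m⁻²·s²) = m⁻¹·s².
Right side:
  F = C/V (capacitance = charge per voltage),
      = A·s/(kg·m²·s⁻³·A⁻¹) (substituting C and V),
      = kg⁻¹·m⁻²·s⁴·A².
  Sv = J/kg (equivalent dose = energy per mass),
      = m²·s⁻².
  So Sv⁻¹ = m⁻²·s².
  Combining: m·s⁻¹·F·Sv⁻¹ = m · s⁻¹ · (kg⁻¹·m⁻²·s⁴·A²) · (m⁻²·s²) = kg⁻¹·m⁻³·s⁵·A².
Left is m⁻¹·s²; right is kg⁻¹·m⁻³·s⁵·A² — different.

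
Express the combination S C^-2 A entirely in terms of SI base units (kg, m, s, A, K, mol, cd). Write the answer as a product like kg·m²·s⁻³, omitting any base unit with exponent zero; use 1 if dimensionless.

S = 1/Ω (conductance is reciprocal resistance),
    = kg⁻¹·m⁻²·s³·A².
C = A·s = s·A (charge = current × time).
So C⁻² = s⁻²·A⁻².
Combining: S·C⁻²·A = (kg⁻¹·m⁻²·s³·A²) · (s⁻²·A⁻²) · A = kg⁻¹·m⁻²·s·A.

kg⁻¹·m⁻²·s·A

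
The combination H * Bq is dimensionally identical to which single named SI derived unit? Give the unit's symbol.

H = kg·m²·s⁻²·A⁻².
Bq = s⁻¹.
Combining: H·Bq = (kg·m²·s⁻²·A⁻²) · s⁻¹ = kg·m²·s⁻³·A⁻².
kg·m²·s⁻³·A⁻² is the base-SI form of the ohm.

Ω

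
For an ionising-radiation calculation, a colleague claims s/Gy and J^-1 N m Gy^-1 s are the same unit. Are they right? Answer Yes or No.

Left side:
  Gy = m²·s⁻².
  So Gy⁻¹ = m⁻²·s².
  Combining: s·Gy⁻¹ = s · (m⁻²·s²) = m⁻²·s³.
Right side:
  J = kg·m²·s⁻².
  So J⁻¹ = kg⁻¹·m⁻²·s².
  N = kg·m·s⁻².
  Gy = m²·s⁻².
  So Gy⁻¹ = m⁻²·s².
  Combining: J⁻¹·N·m·Gy⁻¹·s = (kg⁻¹·m⁻²·s²) · (kg·m·s⁻²) · m · (m⁻²·s²) · s = m⁻²·s³.
Both reduce to m⁻²·s³.

Yes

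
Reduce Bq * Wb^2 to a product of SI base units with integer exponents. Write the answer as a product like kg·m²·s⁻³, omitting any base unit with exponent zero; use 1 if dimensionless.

Bq = 1/s = s⁻¹ (activity is decays per second).
Wb = V·s (flux: a volt is a weber per second),
    = kg·m²·s⁻²·A⁻¹.
So Wb² = kg²·m⁴·s⁻⁴·A⁻².
Combining: Bq·Wb² = s⁻¹ · (kg²·m⁴·s⁻⁴·A⁻²) = kg²·m⁴·s⁻⁵·A⁻².

kg²·m⁴·s⁻⁵·A⁻²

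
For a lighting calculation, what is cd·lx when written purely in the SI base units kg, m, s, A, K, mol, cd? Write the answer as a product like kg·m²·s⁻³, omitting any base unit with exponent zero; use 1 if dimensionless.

m⁻²·cd²

lx = lm/m² (illuminance = luminous flux per area),
    = m⁻²·cd.
Combining: cd·lx = cd · (m⁻²·cd) = m⁻²·cd².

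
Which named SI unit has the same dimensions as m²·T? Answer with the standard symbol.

Wb

T = Wb/m² (flux density = flux per area),
    = kg·s⁻²·A⁻¹.
Combining: m²·T = m² · (kg·s⁻²·A⁻¹) = kg·m²·s⁻²·A⁻¹.
kg·m²·s⁻²·A⁻¹ is the base-SI form of the weber.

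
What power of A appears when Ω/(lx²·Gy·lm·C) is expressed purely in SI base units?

lx = m⁻²·cd.
So lx⁻² = m⁴·cd⁻².
Gy = m²·s⁻².
So Gy⁻¹ = m⁻²·s².
lm = cd.
So lm⁻¹ = cd⁻¹.
C = s·A.
So C⁻¹ = s⁻¹·A⁻¹.
Ω = kg·m²·s⁻³·A⁻².
Combining: lx⁻²·Gy⁻¹·lm⁻¹·C⁻¹·Ω = (m⁴·cd⁻²) · (m⁻²·s²) · cd⁻¹ · (s⁻¹·A⁻¹) · (kg·m²·s⁻³·A⁻²) = kg·m⁴·s⁻²·A⁻³·cd⁻³.
The exponent of A is -3.

-3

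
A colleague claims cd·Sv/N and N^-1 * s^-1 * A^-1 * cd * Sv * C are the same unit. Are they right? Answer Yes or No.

Left side:
  Sv = J/kg (equivalent dose = energy per mass),
      = m²·s⁻².
  N = kg·m/s² = kg·m·s⁻² (force = mass × acceleration).
  So N⁻¹ = kg⁻¹·m⁻¹·s².
  Combining: cd·Sv·N⁻¹ = cd · (m²·s⁻²) · (kg⁻¹·m⁻¹·s²) = kg⁻¹·m·cd.
Right side:
  N = kg·m/s² = kg·m·s⁻² (force = mass × acceleration).
  So N⁻¹ = kg⁻¹·m⁻¹·s².
  Sv = J/kg (equivalent dose = energy per mass),
      = m²·s⁻².
  C = A·s = s·A (charge = current × time).
  Combining: N⁻¹·s⁻¹·A⁻¹·cd·Sv·C = (kg⁻¹·m⁻¹·s²) · s⁻¹ · A⁻¹ · cd · (m²·s⁻²) · (s·A) = kg⁻¹·m·cd.
Both reduce to kg⁻¹·m·cd.

Yes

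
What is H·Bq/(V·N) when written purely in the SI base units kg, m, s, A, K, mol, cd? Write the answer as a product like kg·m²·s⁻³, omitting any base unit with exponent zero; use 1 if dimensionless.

V = kg·m²·s⁻³·A⁻¹.
So V⁻¹ = kg⁻¹·m⁻²·s³·A.
H = kg·m²·s⁻²·A⁻².
N = kg·m·s⁻².
So N⁻¹ = kg⁻¹·m⁻¹·s².
Bq = s⁻¹.
Combining: V⁻¹·H·N⁻¹·Bq = (kg⁻¹·m⁻²·s³·A) · (kg·m²·s⁻²·A⁻²) · (kg⁻¹·m⁻¹·s²) · s⁻¹ = kg⁻¹·m⁻¹·s²·A⁻¹.

kg⁻¹·m⁻¹·s²·A⁻¹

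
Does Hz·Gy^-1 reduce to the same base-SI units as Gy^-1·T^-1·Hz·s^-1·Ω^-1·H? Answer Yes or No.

No

Left side:
  Hz = s⁻¹.
  Gy = m²·s⁻².
  So Gy⁻¹ = m⁻²·s².
  Combining: Hz·Gy⁻¹ = s⁻¹ · (m⁻²·s²) = m⁻²·s.
Right side:
  Gy = m²·s⁻².
  So Gy⁻¹ = m⁻²·s².
  T = kg·s⁻²·A⁻¹.
  So T⁻¹ = kg⁻¹·s²·A.
  Hz = s⁻¹.
  Ω = kg·m²·s⁻³·A⁻².
  So Ω⁻¹ = kg⁻¹·m⁻²·s³·A².
  H = kg·m²·s⁻²·A⁻².
  Combining: Gy⁻¹·T⁻¹·Hz·s⁻¹·Ω⁻¹·H = (m⁻²·s²) · (kg⁻¹·s²·A) · s⁻¹ · s⁻¹ · (kg⁻¹·m⁻²·s³·A²) · (kg·m²·s⁻²·A⁻²) = kg⁻¹·m⁻²·s³·A.
Left is m⁻²·s; right is kg⁻¹·m⁻²·s³·A — different.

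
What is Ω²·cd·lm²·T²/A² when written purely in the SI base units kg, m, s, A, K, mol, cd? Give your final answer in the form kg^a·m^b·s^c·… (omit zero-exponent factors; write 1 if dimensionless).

Ω = V/A (resistance = voltage per current),
    = kg·m²·s⁻³·A⁻².
So Ω² = kg²·m⁴·s⁻⁶·A⁻⁴.
lm = cd·sr = cd (luminous flux; sr is dimensionless).
So lm² = cd².
T = Wb/m² (flux density = flux per area),
    = kg·s⁻²·A⁻¹.
So T² = kg²·s⁻⁴·A⁻².
Combining: Ω²·A⁻²·cd·lm²·T² = (kg²·m⁴·s⁻⁶·A⁻⁴) · A⁻² · cd · cd² · (kg²·s⁻⁴·A⁻²) = kg⁴·m⁴·s⁻¹⁰·A⁻⁸·cd³.

kg⁴·m⁴·s⁻¹⁰·A⁻⁸·cd³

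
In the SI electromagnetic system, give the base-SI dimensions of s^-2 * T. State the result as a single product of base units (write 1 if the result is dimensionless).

T = Wb/m² (flux density = flux per area),
    = kg·s⁻²·A⁻¹.
Combining: s⁻²·T = s⁻² · (kg·s⁻²·A⁻¹) = kg·s⁻⁴·A⁻¹.

kg·s⁻⁴·A⁻¹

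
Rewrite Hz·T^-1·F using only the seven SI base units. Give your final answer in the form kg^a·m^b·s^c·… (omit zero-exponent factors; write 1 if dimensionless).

Hz = 1/s = s⁻¹ (frequency is cycles per second).
T = Wb/m² (flux density = flux per area),
    = kg·s⁻²·A⁻¹.
So T⁻¹ = kg⁻¹·s²·A.
F = C/V (capacitance = charge per voltage),
    = A·s/(kg·m²·s⁻³·A⁻¹) (substituting C and V),
    = kg⁻¹·m⁻²·s⁴·A².
Combining: Hz·T⁻¹·F = s⁻¹ · (kg⁻¹·s²·A) · (kg⁻¹·m⁻²·s⁴·A²) = kg⁻²·m⁻²·s⁵·A³.

kg⁻²·m⁻²·s⁵·A³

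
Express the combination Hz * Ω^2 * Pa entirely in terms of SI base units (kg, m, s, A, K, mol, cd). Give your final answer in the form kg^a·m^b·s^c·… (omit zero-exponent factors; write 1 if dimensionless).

kg³·m³·s⁻⁹·A⁻⁴

Hz = 1/s = s⁻¹ (frequency is cycles per second).
Ω = V/A (resistance = voltage per current),
    = kg·m²·s⁻³·A⁻².
So Ω² = kg²·m⁴·s⁻⁶·A⁻⁴.
Pa = N/m² (pressure = force per area),
    = kg·m⁻¹·s⁻².
Combining: Hz·Ω²·Pa = s⁻¹ · (kg²·m⁴·s⁻⁶·A⁻⁴) · (kg·m⁻¹·s⁻²) = kg³·m³·s⁻⁹·A⁻⁴.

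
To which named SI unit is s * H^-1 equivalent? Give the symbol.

S

H = kg·m²·s⁻²·A⁻².
So H⁻¹ = kg⁻¹·m⁻²·s²·A².
Combining: s·H⁻¹ = s · (kg⁻¹·m⁻²·s²·A²) = kg⁻¹·m⁻²·s³·A².
kg⁻¹·m⁻²·s³·A² is the base-SI form of the siemens.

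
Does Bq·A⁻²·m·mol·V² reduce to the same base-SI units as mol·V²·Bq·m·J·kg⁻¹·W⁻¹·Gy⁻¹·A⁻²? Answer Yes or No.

No

Left side:
  Bq = 1/s = s⁻¹ (activity is decays per second).
  V = W/A (potential = power per current),
      = kg·m²·s⁻³·A⁻¹.
  So V² = kg²·m⁴·s⁻⁶·A⁻².
  Combining: Bq·A⁻²·m·mol·V² = s⁻¹ · A⁻² · m · mol · (kg²·m⁴·s⁻⁶·A⁻²) = kg²·m⁵·s⁻⁷·A⁻⁴·mol.
Right side:
  V = kg·m²·s⁻³·A⁻¹.
  So V² = kg²·m⁴·s⁻⁶·A⁻².
  Bq = s⁻¹.
  J = kg·m²·s⁻².
  W = kg·m²·s⁻³.
  So W⁻¹ = kg⁻¹·m⁻²·s³.
  Gy = m²·s⁻².
  So Gy⁻¹ = m⁻²·s².
  Combining: mol·V²·Bq·m·J·kg⁻¹·W⁻¹·Gy⁻¹·A⁻² = mol · (kg²·m⁴·s⁻⁶·A⁻²) · s⁻¹ · m · (kg·m²·s⁻²) · kg⁻¹ · (kg⁻¹·m⁻²·s³) · (m⁻²·s²) · A⁻² = kg·m³·s⁻⁴·A⁻⁴·mol.
Left is kg²·m⁵·s⁻⁷·A⁻⁴·mol; right is kg·m³·s⁻⁴·A⁻⁴·mol — different.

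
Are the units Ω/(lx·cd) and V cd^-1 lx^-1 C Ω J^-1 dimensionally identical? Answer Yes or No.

Yes

Left side:
  lx = m⁻²·cd.
  So lx⁻¹ = m²·cd⁻¹.
  Ω = kg·m²·s⁻³·A⁻².
  Combining: lx⁻¹·Ω·cd⁻¹ = (m²·cd⁻¹) · (kg·m²·s⁻³·A⁻²) · cd⁻¹ = kg·m⁴·s⁻³·A⁻²·cd⁻².
Right side:
  V = W/A (potential = power per current),
      = kg·m²·s⁻³·A⁻¹.
  lx = lm/m² (illuminance = luminous flux per area),
      = m⁻²·cd.
  So lx⁻¹ = m²·cd⁻¹.
  C = A·s = s·A (charge = current × time).
  Ω = V/A (resistance = voltage per current),
      = kg·m²·s⁻³·A⁻².
  J = N·m (work = force × distance),
      = kg·m²·s⁻².
  So J⁻¹ = kg⁻¹·m⁻²·s².
  Combining: V·cd⁻¹·lx⁻¹·C·Ω·J⁻¹ = (kg·m²·s⁻³·A⁻¹) · cd⁻¹ · (m²·cd⁻¹) · (s·A) · (kg·m²·s⁻³·A⁻²) · (kg⁻¹·m⁻²·s²) = kg·m⁴·s⁻³·A⁻²·cd⁻².
Both reduce to kg·m⁴·s⁻³·A⁻²·cd⁻².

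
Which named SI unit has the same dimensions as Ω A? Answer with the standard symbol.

V

Ω = V/A (resistance = voltage per current),
    = kg·m²·s⁻³·A⁻².
Combining: Ω·A = (kg·m²·s⁻³·A⁻²) · A = kg·m²·s⁻³·A⁻¹.
kg·m²·s⁻³·A⁻¹ is the base-SI form of the volt.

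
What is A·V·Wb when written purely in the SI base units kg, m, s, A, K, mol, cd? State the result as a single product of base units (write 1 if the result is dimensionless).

V = kg·m²·s⁻³·A⁻¹.
Wb = kg·m²·s⁻²·A⁻¹.
Combining: A·V·Wb = A · (kg·m²·s⁻³·A⁻¹) · (kg·m²·s⁻²·A⁻¹) = kg²·m⁴·s⁻⁵·A⁻¹.

kg²·m⁴·s⁻⁵·A⁻¹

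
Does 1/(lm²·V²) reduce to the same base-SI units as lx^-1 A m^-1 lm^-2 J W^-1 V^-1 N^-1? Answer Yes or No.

Left side:
  lm = cd·sr = cd (luminous flux; sr is dimensionless).
  So lm⁻² = cd⁻².
  V = W/A (potential = power per current),
      = kg·m²·s⁻³·A⁻¹.
  So V⁻² = kg⁻²·m⁻⁴·s⁶·A².
  Combining: lm⁻²·V⁻² = cd⁻² · (kg⁻²·m⁻⁴·s⁶·A²) = kg⁻²·m⁻⁴·s⁶·A²·cd⁻².
Right side:
  lx = m⁻²·cd.
  So lx⁻¹ = m²·cd⁻¹.
  lm = cd.
  So lm⁻² = cd⁻².
  J = kg·m²·s⁻².
  W = kg·m²·s⁻³.
  So W⁻¹ = kg⁻¹·m⁻²·s³.
  V = kg·m²·s⁻³·A⁻¹.
  So V⁻¹ = kg⁻¹·m⁻²·s³·A.
  N = kg·m·s⁻².
  So N⁻¹ = kg⁻¹·m⁻¹·s².
  Combining: lx⁻¹·A·m⁻¹·lm⁻²·J·W⁻¹·V⁻¹·N⁻¹ = (m²·cd⁻¹) · A · m⁻¹ · cd⁻² · (kg·m²·s⁻²) · (kg⁻¹·m⁻²·s³) · (kg⁻¹·m⁻²·s³·A) · (kg⁻¹·m⁻¹·s²) = kg⁻²·m⁻²·s⁶·A²·cd⁻³.
Left is kg⁻²·m⁻⁴·s⁶·A²·cd⁻²; right is kg⁻²·m⁻²·s⁶·A²·cd⁻³ — different.

No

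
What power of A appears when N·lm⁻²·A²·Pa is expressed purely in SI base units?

N = kg·m/s² = kg·m·s⁻² (force = mass × acceleration).
lm = cd·sr = cd (luminous flux; sr is dimensionless).
So lm⁻² = cd⁻².
Pa = N/m² (pressure = force per area),
    = kg·m⁻¹·s⁻².
Combining: N·lm⁻²·A²·Pa = (kg·m·s⁻²) · cd⁻² · A² · (kg·m⁻¹·s⁻²) = kg²·s⁻⁴·A²·cd⁻².
The exponent of A is 2.

2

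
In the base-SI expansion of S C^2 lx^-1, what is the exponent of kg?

-1

S = kg⁻¹·m⁻²·s³·A².
C = s·A.
So C² = s²·A².
lx = m⁻²·cd.
So lx⁻¹ = m²·cd⁻¹.
Combining: S·C²·lx⁻¹ = (kg⁻¹·m⁻²·s³·A²) · (s²·A²) · (m²·cd⁻¹) = kg⁻¹·s⁵·A⁴·cd⁻¹.
The exponent of kg is -1.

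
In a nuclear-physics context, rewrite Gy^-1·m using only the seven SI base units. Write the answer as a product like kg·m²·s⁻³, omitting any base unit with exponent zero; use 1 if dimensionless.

Gy = J/kg (absorbed dose = energy per mass),
    = m²·s⁻².
So Gy⁻¹ = m⁻²·s².
Combining: Gy⁻¹·m = (m⁻²·s²) · m = m⁻¹·s².

m⁻¹·s²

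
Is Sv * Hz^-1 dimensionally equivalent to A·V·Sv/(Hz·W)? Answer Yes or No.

Yes

Left side:
  Sv = J/kg (equivalent dose = energy per mass),
      = m²·s⁻².
  Hz = 1/s = s⁻¹ (frequency is cycles per second).
  So Hz⁻¹ = s.
  Combining: Sv·Hz⁻¹ = (m²·s⁻²) · s = m²·s⁻¹.
Right side:
  V = kg·m²·s⁻³·A⁻¹.
  Hz = s⁻¹.
  So Hz⁻¹ = s.
  W = kg·m²·s⁻³.
  So W⁻¹ = kg⁻¹·m⁻²·s³.
  Sv = m²·s⁻².
  Combining: A·V·Hz⁻¹·W⁻¹·Sv = A · (kg·m²·s⁻³·A⁻¹) · s · (kg⁻¹·m⁻²·s³) · (m²·s⁻²) = m²·s⁻¹.
Both reduce to m²·s⁻¹.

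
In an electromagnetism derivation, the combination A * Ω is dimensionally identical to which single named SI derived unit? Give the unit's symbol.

V

Ω = V/A (resistance = voltage per current),
    = kg·m²·s⁻³·A⁻².
Combining: A·Ω = A · (kg·m²·s⁻³·A⁻²) = kg·m²·s⁻³·A⁻¹.
kg·m²·s⁻³·A⁻¹ is the base-SI form of the volt.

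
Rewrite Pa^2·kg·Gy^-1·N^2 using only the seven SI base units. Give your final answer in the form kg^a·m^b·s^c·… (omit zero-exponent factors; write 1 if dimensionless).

Pa = N/m² (pressure = force per area),
    = kg·m⁻¹·s⁻².
So Pa² = kg²·m⁻²·s⁻⁴.
Gy = J/kg (absorbed dose = energy per mass),
    = m²·s⁻².
So Gy⁻¹ = m⁻²·s².
N = kg·m/s² = kg·m·s⁻² (force = mass × acceleration).
So N² = kg²·m²·s⁻⁴.
Combining: Pa²·kg·Gy⁻¹·N² = (kg²·m⁻²·s⁻⁴) · kg · (m⁻²·s²) · (kg²·m²·s⁻⁴) = kg⁵·m⁻²·s⁻⁶.

kg⁵·m⁻²·s⁻⁶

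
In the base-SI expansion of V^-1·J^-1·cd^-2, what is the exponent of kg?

-2

V = W/A (potential = power per current),
    = kg·m²·s⁻³·A⁻¹.
So V⁻¹ = kg⁻¹·m⁻²·s³·A.
J = N·m (work = force × distance),
    = kg·m²·s⁻².
So J⁻¹ = kg⁻¹·m⁻²·s².
Combining: V⁻¹·J⁻¹·cd⁻² = (kg⁻¹·m⁻²·s³·A) · (kg⁻¹·m⁻²·s²) · cd⁻² = kg⁻²·m⁻⁴·s⁵·A·cd⁻².
The exponent of kg is -2.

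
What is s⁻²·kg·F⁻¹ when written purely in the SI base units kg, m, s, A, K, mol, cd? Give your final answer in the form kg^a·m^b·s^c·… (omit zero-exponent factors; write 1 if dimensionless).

F = C/V (capacitance = charge per voltage),
    = A·s/(kg·m²·s⁻³·A⁻¹) (substituting C and V),
    = kg⁻¹·m⁻²·s⁴·A².
So F⁻¹ = kg·m²·s⁻⁴·A⁻².
Combining: s⁻²·kg·F⁻¹ = s⁻² · kg · (kg·m²·s⁻⁴·A⁻²) = kg²·m²·s⁻⁶·A⁻².

kg²·m²·s⁻⁶·A⁻²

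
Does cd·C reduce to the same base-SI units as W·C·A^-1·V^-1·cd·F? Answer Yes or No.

Left side:
  C = s·A.
  Combining: cd·C = cd · (s·A) = s·A·cd.
Right side:
  W = kg·m²·s⁻³.
  C = s·A.
  V = kg·m²·s⁻³·A⁻¹.
  So V⁻¹ = kg⁻¹·m⁻²·s³·A.
  F = kg⁻¹·m⁻²·s⁴·A².
  Combining: W·C·A⁻¹·V⁻¹·cd·F = (kg·m²·s⁻³) · (s·A) · A⁻¹ · (kg⁻¹·m⁻²·s³·A) · cd · (kg⁻¹·m⁻²·s⁴·A²) = kg⁻¹·m⁻²·s⁵·A³·cd.
Left is s·A·cd; right is kg⁻¹·m⁻²·s⁵·A³·cd — different.

No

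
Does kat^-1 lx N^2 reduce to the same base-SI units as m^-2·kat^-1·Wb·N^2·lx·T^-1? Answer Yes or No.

Left side:
  kat = mol/s = s⁻¹·mol (catalytic activity).
  So kat⁻¹ = s·mol⁻¹.
  lx = lm/m² (illuminance = luminous flux per area),
      = m⁻²·cd.
  N = kg·m/s² = kg·m·s⁻² (force = mass × acceleration).
  So N² = kg²·m²·s⁻⁴.
  Combining: kat⁻¹·lx·N² = (s·mol⁻¹) · (m⁻²·cd) · (kg²·m²·s⁻⁴) = kg²·s⁻³·mol⁻¹·cd.
Right side:
  kat = mol/s = s⁻¹·mol (catalytic activity).
  So kat⁻¹ = s·mol⁻¹.
  Wb = V·s (flux: a volt is a weber per second),
      = kg·m²·s⁻²·A⁻¹.
  N = kg·m/s² = kg·m·s⁻² (force = mass × acceleration).
  So N² = kg²·m²·s⁻⁴.
  lx = lm/m² (illuminance = luminous flux per area),
      = m⁻²·cd.
  T = Wb/m² (flux density = flux per area),
      = kg·s⁻²·A⁻¹.
  So T⁻¹ = kg⁻¹·s²·A.
  Combining: m⁻²·kat⁻¹·Wb·N²·lx·T⁻¹ = m⁻² · (s·mol⁻¹) · (kg·m²·s⁻²·A⁻¹) · (kg²·m²·s⁻⁴) · (m⁻²·cd) · (kg⁻¹·s²·A) = kg²·s⁻³·mol⁻¹·cd.
Both reduce to kg²·s⁻³·mol⁻¹·cd.

Yes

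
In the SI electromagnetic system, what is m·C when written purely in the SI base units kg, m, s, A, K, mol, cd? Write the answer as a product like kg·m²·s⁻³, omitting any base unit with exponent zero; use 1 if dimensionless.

C = A·s = s·A (charge = current × time).
Combining: m·C = m · (s·A) = m·s·A.

m·s·A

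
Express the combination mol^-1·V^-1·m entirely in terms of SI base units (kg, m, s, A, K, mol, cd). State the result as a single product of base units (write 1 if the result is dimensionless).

kg⁻¹·m⁻¹·s³·A·mol⁻¹

V = W/A (potential = power per current),
    = kg·m²·s⁻³·A⁻¹.
So V⁻¹ = kg⁻¹·m⁻²·s³·A.
Combining: mol⁻¹·V⁻¹·m = mol⁻¹ · (kg⁻¹·m⁻²·s³·A) · m = kg⁻¹·m⁻¹·s³·A·mol⁻¹.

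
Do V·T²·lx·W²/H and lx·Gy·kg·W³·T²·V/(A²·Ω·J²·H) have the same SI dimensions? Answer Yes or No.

No

Left side:
  V = kg·m²·s⁻³·A⁻¹.
  T = kg·s⁻²·A⁻¹.
  So T² = kg²·s⁻⁴·A⁻².
  lx = m⁻²·cd.
  W = kg·m²·s⁻³.
  So W² = kg²·m⁴·s⁻⁶.
  H = kg·m²·s⁻²·A⁻².
  So H⁻¹ = kg⁻¹·m⁻²·s²·A².
  Combining: V·T²·lx·W²·H⁻¹ = (kg·m²·s⁻³·A⁻¹) · (kg²·s⁻⁴·A⁻²) · (m⁻²·cd) · (kg²·m⁴·s⁻⁶) · (kg⁻¹·m⁻²·s²·A²) = kg⁴·m²·s⁻¹¹·A⁻¹·cd.
Right side:
  lx = m⁻²·cd.
  Gy = m²·s⁻².
  W = kg·m²·s⁻³.
  So W³ = kg³·m⁶·s⁻⁹.
  T = kg·s⁻²·A⁻¹.
  So T² = kg²·s⁻⁴·A⁻².
  Ω = kg·m²·s⁻³·A⁻².
  So Ω⁻¹ = kg⁻¹·m⁻²·s³·A².
  V = kg·m²·s⁻³·A⁻¹.
  J = kg·m²·s⁻².
  So J⁻² = kg⁻²·m⁻⁴·s⁴.
  H = kg·m²·s⁻²·A⁻².
  So H⁻¹ = kg⁻¹·m⁻²·s²·A².
  Combining: lx·Gy·kg·W³·T²·A⁻²·Ω⁻¹·V·J⁻²·H⁻¹ = (m⁻²·cd) · (m²·s⁻²) · kg · (kg³·m⁶·s⁻⁹) · (kg²·s⁻⁴·A⁻²) · A⁻² · (kg⁻¹·m⁻²·s³·A²) · (kg·m²·s⁻³·A⁻¹) · (kg⁻²·m⁻⁴·s⁴) · (kg⁻¹·m⁻²·s²·A²) = kg³·s⁻⁹·A⁻¹·cd.
Left is kg⁴·m²·s⁻¹¹·A⁻¹·cd; right is kg³·s⁻⁹·A⁻¹·cd — different.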